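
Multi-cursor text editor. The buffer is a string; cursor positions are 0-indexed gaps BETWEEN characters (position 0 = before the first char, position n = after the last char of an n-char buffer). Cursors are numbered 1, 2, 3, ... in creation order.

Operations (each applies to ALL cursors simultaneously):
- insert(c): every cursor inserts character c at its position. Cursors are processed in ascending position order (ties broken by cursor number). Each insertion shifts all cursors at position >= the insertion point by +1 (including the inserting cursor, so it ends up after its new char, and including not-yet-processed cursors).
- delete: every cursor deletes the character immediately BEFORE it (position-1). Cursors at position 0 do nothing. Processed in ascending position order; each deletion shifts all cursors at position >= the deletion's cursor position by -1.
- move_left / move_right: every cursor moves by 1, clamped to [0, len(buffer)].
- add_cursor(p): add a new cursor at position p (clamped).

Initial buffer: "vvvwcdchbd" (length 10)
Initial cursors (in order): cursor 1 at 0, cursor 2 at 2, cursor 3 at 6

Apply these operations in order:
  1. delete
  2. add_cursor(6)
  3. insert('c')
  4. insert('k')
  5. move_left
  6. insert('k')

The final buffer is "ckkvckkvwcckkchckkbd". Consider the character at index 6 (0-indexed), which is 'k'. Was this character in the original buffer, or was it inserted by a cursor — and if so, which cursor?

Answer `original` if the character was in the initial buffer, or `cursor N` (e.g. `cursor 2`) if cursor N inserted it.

After op 1 (delete): buffer="vvwcchbd" (len 8), cursors c1@0 c2@1 c3@4, authorship ........
After op 2 (add_cursor(6)): buffer="vvwcchbd" (len 8), cursors c1@0 c2@1 c3@4 c4@6, authorship ........
After op 3 (insert('c')): buffer="cvcvwccchcbd" (len 12), cursors c1@1 c2@3 c3@7 c4@10, authorship 1.2...3..4..
After op 4 (insert('k')): buffer="ckvckvwcckchckbd" (len 16), cursors c1@2 c2@5 c3@10 c4@14, authorship 11.22...33..44..
After op 5 (move_left): buffer="ckvckvwcckchckbd" (len 16), cursors c1@1 c2@4 c3@9 c4@13, authorship 11.22...33..44..
After op 6 (insert('k')): buffer="ckkvckkvwcckkchckkbd" (len 20), cursors c1@2 c2@6 c3@12 c4@17, authorship 111.222...333..444..
Authorship (.=original, N=cursor N): 1 1 1 . 2 2 2 . . . 3 3 3 . . 4 4 4 . .
Index 6: author = 2

Answer: cursor 2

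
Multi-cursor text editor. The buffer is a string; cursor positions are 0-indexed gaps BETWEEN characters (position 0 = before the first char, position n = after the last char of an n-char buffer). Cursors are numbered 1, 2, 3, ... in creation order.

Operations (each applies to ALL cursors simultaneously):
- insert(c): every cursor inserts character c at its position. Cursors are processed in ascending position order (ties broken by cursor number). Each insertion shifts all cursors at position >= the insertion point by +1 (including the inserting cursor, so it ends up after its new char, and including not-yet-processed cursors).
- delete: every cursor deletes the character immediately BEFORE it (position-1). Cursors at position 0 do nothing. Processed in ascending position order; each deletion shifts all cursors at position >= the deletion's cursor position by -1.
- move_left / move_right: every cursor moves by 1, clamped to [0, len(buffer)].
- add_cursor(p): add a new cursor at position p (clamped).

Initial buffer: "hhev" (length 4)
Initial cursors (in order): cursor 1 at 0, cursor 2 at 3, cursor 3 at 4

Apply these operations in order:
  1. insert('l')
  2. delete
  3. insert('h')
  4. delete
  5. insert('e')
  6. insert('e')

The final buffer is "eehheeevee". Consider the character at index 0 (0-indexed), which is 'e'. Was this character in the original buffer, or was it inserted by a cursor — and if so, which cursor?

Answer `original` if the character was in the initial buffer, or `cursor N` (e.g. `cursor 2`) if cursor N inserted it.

Answer: cursor 1

Derivation:
After op 1 (insert('l')): buffer="lhhelvl" (len 7), cursors c1@1 c2@5 c3@7, authorship 1...2.3
After op 2 (delete): buffer="hhev" (len 4), cursors c1@0 c2@3 c3@4, authorship ....
After op 3 (insert('h')): buffer="hhhehvh" (len 7), cursors c1@1 c2@5 c3@7, authorship 1...2.3
After op 4 (delete): buffer="hhev" (len 4), cursors c1@0 c2@3 c3@4, authorship ....
After op 5 (insert('e')): buffer="ehheeve" (len 7), cursors c1@1 c2@5 c3@7, authorship 1...2.3
After op 6 (insert('e')): buffer="eehheeevee" (len 10), cursors c1@2 c2@7 c3@10, authorship 11...22.33
Authorship (.=original, N=cursor N): 1 1 . . . 2 2 . 3 3
Index 0: author = 1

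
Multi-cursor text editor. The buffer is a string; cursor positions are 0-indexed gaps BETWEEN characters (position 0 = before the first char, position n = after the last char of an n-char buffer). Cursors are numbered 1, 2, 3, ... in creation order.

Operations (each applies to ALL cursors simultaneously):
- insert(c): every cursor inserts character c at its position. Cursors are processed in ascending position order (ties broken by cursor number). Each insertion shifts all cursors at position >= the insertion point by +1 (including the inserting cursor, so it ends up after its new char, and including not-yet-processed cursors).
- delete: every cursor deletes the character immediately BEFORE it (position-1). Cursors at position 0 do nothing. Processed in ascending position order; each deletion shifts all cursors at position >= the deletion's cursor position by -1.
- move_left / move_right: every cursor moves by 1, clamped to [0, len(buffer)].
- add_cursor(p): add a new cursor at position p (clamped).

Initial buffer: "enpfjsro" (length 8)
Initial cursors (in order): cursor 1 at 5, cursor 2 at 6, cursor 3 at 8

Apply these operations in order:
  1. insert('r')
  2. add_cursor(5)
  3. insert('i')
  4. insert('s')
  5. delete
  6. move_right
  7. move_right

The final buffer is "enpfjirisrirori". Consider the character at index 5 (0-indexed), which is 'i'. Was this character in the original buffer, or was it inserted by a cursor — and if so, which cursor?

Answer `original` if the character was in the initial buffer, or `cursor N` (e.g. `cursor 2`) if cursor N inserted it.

After op 1 (insert('r')): buffer="enpfjrsrror" (len 11), cursors c1@6 c2@8 c3@11, authorship .....1.2..3
After op 2 (add_cursor(5)): buffer="enpfjrsrror" (len 11), cursors c4@5 c1@6 c2@8 c3@11, authorship .....1.2..3
After op 3 (insert('i')): buffer="enpfjirisrirori" (len 15), cursors c4@6 c1@8 c2@11 c3@15, authorship .....411.22..33
After op 4 (insert('s')): buffer="enpfjisrissrisroris" (len 19), cursors c4@7 c1@10 c2@14 c3@19, authorship .....44111.222..333
After op 5 (delete): buffer="enpfjirisrirori" (len 15), cursors c4@6 c1@8 c2@11 c3@15, authorship .....411.22..33
After op 6 (move_right): buffer="enpfjirisrirori" (len 15), cursors c4@7 c1@9 c2@12 c3@15, authorship .....411.22..33
After op 7 (move_right): buffer="enpfjirisrirori" (len 15), cursors c4@8 c1@10 c2@13 c3@15, authorship .....411.22..33
Authorship (.=original, N=cursor N): . . . . . 4 1 1 . 2 2 . . 3 3
Index 5: author = 4

Answer: cursor 4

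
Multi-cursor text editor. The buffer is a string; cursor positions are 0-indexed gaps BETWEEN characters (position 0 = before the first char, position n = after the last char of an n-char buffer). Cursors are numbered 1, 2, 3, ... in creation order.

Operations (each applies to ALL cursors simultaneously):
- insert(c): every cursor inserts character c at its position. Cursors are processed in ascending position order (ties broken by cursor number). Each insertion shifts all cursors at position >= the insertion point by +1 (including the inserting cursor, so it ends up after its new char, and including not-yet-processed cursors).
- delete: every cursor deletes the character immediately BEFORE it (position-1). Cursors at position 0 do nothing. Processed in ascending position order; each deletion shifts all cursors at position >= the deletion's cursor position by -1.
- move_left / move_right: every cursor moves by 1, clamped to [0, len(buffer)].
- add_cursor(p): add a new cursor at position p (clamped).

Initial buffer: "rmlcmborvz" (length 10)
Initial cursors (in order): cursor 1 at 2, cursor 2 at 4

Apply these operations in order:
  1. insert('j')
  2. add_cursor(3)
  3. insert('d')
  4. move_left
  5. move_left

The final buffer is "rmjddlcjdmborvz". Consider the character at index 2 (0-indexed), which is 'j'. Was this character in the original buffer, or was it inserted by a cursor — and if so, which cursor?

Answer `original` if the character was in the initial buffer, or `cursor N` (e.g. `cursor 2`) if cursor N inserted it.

Answer: cursor 1

Derivation:
After op 1 (insert('j')): buffer="rmjlcjmborvz" (len 12), cursors c1@3 c2@6, authorship ..1..2......
After op 2 (add_cursor(3)): buffer="rmjlcjmborvz" (len 12), cursors c1@3 c3@3 c2@6, authorship ..1..2......
After op 3 (insert('d')): buffer="rmjddlcjdmborvz" (len 15), cursors c1@5 c3@5 c2@9, authorship ..113..22......
After op 4 (move_left): buffer="rmjddlcjdmborvz" (len 15), cursors c1@4 c3@4 c2@8, authorship ..113..22......
After op 5 (move_left): buffer="rmjddlcjdmborvz" (len 15), cursors c1@3 c3@3 c2@7, authorship ..113..22......
Authorship (.=original, N=cursor N): . . 1 1 3 . . 2 2 . . . . . .
Index 2: author = 1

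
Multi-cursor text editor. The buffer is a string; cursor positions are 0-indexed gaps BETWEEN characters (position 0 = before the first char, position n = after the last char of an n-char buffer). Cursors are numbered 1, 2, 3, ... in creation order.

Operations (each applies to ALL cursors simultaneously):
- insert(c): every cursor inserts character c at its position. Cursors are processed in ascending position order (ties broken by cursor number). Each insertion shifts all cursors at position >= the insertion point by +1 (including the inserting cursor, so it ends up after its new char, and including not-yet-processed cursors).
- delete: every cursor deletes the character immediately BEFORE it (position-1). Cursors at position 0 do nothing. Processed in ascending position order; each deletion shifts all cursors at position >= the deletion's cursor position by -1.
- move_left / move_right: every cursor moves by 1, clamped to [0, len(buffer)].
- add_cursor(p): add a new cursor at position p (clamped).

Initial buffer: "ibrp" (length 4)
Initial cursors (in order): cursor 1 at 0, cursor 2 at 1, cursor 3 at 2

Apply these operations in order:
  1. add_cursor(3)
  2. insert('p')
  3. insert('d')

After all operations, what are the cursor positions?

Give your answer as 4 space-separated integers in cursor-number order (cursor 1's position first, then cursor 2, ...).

After op 1 (add_cursor(3)): buffer="ibrp" (len 4), cursors c1@0 c2@1 c3@2 c4@3, authorship ....
After op 2 (insert('p')): buffer="pipbprpp" (len 8), cursors c1@1 c2@3 c3@5 c4@7, authorship 1.2.3.4.
After op 3 (insert('d')): buffer="pdipdbpdrpdp" (len 12), cursors c1@2 c2@5 c3@8 c4@11, authorship 11.22.33.44.

Answer: 2 5 8 11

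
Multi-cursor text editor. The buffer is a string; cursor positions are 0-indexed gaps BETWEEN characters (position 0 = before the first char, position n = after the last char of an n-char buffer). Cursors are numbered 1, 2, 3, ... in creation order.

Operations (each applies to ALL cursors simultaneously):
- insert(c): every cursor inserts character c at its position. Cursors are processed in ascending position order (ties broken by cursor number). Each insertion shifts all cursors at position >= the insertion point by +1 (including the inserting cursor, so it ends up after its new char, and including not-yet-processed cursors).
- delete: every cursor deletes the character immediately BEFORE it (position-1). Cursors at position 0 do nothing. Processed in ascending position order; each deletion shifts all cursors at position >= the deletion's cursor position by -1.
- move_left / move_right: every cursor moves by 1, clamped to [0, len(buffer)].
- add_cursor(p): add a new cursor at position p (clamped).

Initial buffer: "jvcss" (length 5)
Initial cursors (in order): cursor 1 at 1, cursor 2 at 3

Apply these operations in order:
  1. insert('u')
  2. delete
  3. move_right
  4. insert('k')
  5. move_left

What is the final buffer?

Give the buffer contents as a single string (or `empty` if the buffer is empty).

Answer: jvkcsks

Derivation:
After op 1 (insert('u')): buffer="juvcuss" (len 7), cursors c1@2 c2@5, authorship .1..2..
After op 2 (delete): buffer="jvcss" (len 5), cursors c1@1 c2@3, authorship .....
After op 3 (move_right): buffer="jvcss" (len 5), cursors c1@2 c2@4, authorship .....
After op 4 (insert('k')): buffer="jvkcsks" (len 7), cursors c1@3 c2@6, authorship ..1..2.
After op 5 (move_left): buffer="jvkcsks" (len 7), cursors c1@2 c2@5, authorship ..1..2.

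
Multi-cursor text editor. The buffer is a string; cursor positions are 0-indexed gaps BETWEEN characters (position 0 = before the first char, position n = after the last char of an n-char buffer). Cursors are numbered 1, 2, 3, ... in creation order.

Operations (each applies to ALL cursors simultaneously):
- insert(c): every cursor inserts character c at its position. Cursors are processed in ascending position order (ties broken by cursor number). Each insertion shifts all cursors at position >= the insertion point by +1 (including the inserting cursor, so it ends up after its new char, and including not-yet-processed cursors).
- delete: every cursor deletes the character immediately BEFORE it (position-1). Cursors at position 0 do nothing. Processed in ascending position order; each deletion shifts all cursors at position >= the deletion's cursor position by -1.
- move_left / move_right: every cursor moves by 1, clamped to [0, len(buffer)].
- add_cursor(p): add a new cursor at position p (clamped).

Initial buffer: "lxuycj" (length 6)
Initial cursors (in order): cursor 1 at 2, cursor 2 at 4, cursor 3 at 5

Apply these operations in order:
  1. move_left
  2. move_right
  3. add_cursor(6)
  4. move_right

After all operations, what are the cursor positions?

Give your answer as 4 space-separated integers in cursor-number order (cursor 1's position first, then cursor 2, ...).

Answer: 3 5 6 6

Derivation:
After op 1 (move_left): buffer="lxuycj" (len 6), cursors c1@1 c2@3 c3@4, authorship ......
After op 2 (move_right): buffer="lxuycj" (len 6), cursors c1@2 c2@4 c3@5, authorship ......
After op 3 (add_cursor(6)): buffer="lxuycj" (len 6), cursors c1@2 c2@4 c3@5 c4@6, authorship ......
After op 4 (move_right): buffer="lxuycj" (len 6), cursors c1@3 c2@5 c3@6 c4@6, authorship ......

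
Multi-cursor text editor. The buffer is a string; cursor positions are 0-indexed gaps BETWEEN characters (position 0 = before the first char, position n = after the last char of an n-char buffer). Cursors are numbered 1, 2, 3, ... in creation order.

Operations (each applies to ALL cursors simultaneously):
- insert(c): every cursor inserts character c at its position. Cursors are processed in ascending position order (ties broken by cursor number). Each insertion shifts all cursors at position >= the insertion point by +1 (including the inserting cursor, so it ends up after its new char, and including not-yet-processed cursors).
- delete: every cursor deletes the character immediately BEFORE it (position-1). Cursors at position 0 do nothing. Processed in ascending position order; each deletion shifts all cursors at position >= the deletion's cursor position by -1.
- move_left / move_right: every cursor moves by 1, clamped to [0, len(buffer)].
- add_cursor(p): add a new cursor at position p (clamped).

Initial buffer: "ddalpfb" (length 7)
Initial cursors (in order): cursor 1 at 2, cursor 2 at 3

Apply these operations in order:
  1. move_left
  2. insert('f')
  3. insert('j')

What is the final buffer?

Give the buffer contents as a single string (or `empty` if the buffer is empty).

After op 1 (move_left): buffer="ddalpfb" (len 7), cursors c1@1 c2@2, authorship .......
After op 2 (insert('f')): buffer="dfdfalpfb" (len 9), cursors c1@2 c2@4, authorship .1.2.....
After op 3 (insert('j')): buffer="dfjdfjalpfb" (len 11), cursors c1@3 c2@6, authorship .11.22.....

Answer: dfjdfjalpfb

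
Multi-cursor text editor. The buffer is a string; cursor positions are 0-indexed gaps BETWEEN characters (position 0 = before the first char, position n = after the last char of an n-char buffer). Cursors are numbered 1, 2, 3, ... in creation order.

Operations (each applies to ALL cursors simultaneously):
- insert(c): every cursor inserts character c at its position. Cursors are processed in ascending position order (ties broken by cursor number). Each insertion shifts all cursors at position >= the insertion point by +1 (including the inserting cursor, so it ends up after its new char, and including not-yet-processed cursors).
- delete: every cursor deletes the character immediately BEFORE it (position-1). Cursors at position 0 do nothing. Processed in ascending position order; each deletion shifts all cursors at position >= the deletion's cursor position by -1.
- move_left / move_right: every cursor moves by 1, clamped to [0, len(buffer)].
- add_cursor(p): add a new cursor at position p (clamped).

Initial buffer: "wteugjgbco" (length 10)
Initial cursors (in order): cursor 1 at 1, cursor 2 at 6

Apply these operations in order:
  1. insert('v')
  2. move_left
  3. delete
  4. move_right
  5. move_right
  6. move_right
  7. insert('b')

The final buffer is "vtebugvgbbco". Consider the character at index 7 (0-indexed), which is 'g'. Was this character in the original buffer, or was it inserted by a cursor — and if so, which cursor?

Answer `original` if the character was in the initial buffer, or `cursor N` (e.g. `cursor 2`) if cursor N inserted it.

After op 1 (insert('v')): buffer="wvteugjvgbco" (len 12), cursors c1@2 c2@8, authorship .1.....2....
After op 2 (move_left): buffer="wvteugjvgbco" (len 12), cursors c1@1 c2@7, authorship .1.....2....
After op 3 (delete): buffer="vteugvgbco" (len 10), cursors c1@0 c2@5, authorship 1....2....
After op 4 (move_right): buffer="vteugvgbco" (len 10), cursors c1@1 c2@6, authorship 1....2....
After op 5 (move_right): buffer="vteugvgbco" (len 10), cursors c1@2 c2@7, authorship 1....2....
After op 6 (move_right): buffer="vteugvgbco" (len 10), cursors c1@3 c2@8, authorship 1....2....
After op 7 (insert('b')): buffer="vtebugvgbbco" (len 12), cursors c1@4 c2@10, authorship 1..1..2..2..
Authorship (.=original, N=cursor N): 1 . . 1 . . 2 . . 2 . .
Index 7: author = original

Answer: original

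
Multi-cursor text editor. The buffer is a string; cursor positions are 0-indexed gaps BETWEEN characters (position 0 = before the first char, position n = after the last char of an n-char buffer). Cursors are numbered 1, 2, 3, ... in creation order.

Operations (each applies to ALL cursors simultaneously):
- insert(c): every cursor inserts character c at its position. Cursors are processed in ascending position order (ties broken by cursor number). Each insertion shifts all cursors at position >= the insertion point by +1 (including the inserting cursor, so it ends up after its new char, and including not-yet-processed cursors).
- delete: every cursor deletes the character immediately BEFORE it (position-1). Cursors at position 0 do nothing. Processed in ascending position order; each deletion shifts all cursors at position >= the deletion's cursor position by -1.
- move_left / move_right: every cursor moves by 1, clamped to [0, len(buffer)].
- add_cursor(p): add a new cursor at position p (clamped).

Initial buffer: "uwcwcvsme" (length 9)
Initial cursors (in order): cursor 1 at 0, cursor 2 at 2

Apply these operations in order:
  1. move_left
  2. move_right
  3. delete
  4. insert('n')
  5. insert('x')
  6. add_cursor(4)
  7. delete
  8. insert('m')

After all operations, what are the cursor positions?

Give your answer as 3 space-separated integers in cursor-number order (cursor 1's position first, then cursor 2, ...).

After op 1 (move_left): buffer="uwcwcvsme" (len 9), cursors c1@0 c2@1, authorship .........
After op 2 (move_right): buffer="uwcwcvsme" (len 9), cursors c1@1 c2@2, authorship .........
After op 3 (delete): buffer="cwcvsme" (len 7), cursors c1@0 c2@0, authorship .......
After op 4 (insert('n')): buffer="nncwcvsme" (len 9), cursors c1@2 c2@2, authorship 12.......
After op 5 (insert('x')): buffer="nnxxcwcvsme" (len 11), cursors c1@4 c2@4, authorship 1212.......
After op 6 (add_cursor(4)): buffer="nnxxcwcvsme" (len 11), cursors c1@4 c2@4 c3@4, authorship 1212.......
After op 7 (delete): buffer="ncwcvsme" (len 8), cursors c1@1 c2@1 c3@1, authorship 1.......
After op 8 (insert('m')): buffer="nmmmcwcvsme" (len 11), cursors c1@4 c2@4 c3@4, authorship 1123.......

Answer: 4 4 4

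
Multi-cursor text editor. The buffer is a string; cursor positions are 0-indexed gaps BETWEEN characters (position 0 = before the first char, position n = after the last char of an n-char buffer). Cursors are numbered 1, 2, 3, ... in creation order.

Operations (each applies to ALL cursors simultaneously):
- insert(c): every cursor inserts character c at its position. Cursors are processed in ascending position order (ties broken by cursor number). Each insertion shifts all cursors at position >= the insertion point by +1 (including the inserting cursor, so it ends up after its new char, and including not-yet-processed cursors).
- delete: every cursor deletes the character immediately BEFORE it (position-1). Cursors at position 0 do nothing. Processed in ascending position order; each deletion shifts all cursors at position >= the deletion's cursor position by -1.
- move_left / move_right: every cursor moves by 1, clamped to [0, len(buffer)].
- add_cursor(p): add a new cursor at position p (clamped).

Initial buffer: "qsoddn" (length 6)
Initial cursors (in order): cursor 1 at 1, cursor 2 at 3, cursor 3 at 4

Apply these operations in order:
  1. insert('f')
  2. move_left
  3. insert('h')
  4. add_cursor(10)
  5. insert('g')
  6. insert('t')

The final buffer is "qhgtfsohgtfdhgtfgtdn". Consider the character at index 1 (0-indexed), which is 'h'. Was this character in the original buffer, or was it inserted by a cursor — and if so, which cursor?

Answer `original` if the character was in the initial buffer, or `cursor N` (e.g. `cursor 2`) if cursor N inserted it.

After op 1 (insert('f')): buffer="qfsofdfdn" (len 9), cursors c1@2 c2@5 c3@7, authorship .1..2.3..
After op 2 (move_left): buffer="qfsofdfdn" (len 9), cursors c1@1 c2@4 c3@6, authorship .1..2.3..
After op 3 (insert('h')): buffer="qhfsohfdhfdn" (len 12), cursors c1@2 c2@6 c3@9, authorship .11..22.33..
After op 4 (add_cursor(10)): buffer="qhfsohfdhfdn" (len 12), cursors c1@2 c2@6 c3@9 c4@10, authorship .11..22.33..
After op 5 (insert('g')): buffer="qhgfsohgfdhgfgdn" (len 16), cursors c1@3 c2@8 c3@12 c4@14, authorship .111..222.3334..
After op 6 (insert('t')): buffer="qhgtfsohgtfdhgtfgtdn" (len 20), cursors c1@4 c2@10 c3@15 c4@18, authorship .1111..2222.333344..
Authorship (.=original, N=cursor N): . 1 1 1 1 . . 2 2 2 2 . 3 3 3 3 4 4 . .
Index 1: author = 1

Answer: cursor 1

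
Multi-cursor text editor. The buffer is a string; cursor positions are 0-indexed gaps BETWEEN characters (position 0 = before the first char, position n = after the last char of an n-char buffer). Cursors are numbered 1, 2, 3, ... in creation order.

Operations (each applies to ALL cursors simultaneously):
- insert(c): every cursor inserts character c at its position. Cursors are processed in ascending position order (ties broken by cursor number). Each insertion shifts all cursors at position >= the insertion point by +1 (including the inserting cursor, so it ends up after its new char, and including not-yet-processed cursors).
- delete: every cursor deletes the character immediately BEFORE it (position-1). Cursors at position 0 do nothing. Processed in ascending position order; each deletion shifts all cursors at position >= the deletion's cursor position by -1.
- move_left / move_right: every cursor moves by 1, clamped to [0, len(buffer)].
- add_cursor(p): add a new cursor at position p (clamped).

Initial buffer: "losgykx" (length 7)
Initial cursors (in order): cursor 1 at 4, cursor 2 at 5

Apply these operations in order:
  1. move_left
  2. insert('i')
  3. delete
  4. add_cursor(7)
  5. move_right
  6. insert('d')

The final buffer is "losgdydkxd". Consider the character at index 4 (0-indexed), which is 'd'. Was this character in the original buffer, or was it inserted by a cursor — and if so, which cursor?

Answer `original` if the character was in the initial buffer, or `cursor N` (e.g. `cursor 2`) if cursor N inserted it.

After op 1 (move_left): buffer="losgykx" (len 7), cursors c1@3 c2@4, authorship .......
After op 2 (insert('i')): buffer="losigiykx" (len 9), cursors c1@4 c2@6, authorship ...1.2...
After op 3 (delete): buffer="losgykx" (len 7), cursors c1@3 c2@4, authorship .......
After op 4 (add_cursor(7)): buffer="losgykx" (len 7), cursors c1@3 c2@4 c3@7, authorship .......
After op 5 (move_right): buffer="losgykx" (len 7), cursors c1@4 c2@5 c3@7, authorship .......
After op 6 (insert('d')): buffer="losgdydkxd" (len 10), cursors c1@5 c2@7 c3@10, authorship ....1.2..3
Authorship (.=original, N=cursor N): . . . . 1 . 2 . . 3
Index 4: author = 1

Answer: cursor 1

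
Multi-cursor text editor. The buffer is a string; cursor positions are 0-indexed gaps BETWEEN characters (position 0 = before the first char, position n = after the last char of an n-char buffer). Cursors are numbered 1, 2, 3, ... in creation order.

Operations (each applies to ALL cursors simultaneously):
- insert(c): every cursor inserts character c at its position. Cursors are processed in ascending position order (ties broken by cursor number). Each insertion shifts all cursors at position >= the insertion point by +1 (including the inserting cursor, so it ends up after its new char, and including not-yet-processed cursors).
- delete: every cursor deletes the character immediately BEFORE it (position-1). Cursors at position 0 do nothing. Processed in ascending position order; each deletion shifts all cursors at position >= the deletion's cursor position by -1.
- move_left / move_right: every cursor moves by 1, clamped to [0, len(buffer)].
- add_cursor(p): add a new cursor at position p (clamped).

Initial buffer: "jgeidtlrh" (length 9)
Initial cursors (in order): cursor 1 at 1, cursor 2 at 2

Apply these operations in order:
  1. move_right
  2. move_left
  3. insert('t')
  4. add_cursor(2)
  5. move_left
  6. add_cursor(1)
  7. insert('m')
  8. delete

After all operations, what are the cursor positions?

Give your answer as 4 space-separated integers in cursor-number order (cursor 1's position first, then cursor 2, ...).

Answer: 1 3 1 1

Derivation:
After op 1 (move_right): buffer="jgeidtlrh" (len 9), cursors c1@2 c2@3, authorship .........
After op 2 (move_left): buffer="jgeidtlrh" (len 9), cursors c1@1 c2@2, authorship .........
After op 3 (insert('t')): buffer="jtgteidtlrh" (len 11), cursors c1@2 c2@4, authorship .1.2.......
After op 4 (add_cursor(2)): buffer="jtgteidtlrh" (len 11), cursors c1@2 c3@2 c2@4, authorship .1.2.......
After op 5 (move_left): buffer="jtgteidtlrh" (len 11), cursors c1@1 c3@1 c2@3, authorship .1.2.......
After op 6 (add_cursor(1)): buffer="jtgteidtlrh" (len 11), cursors c1@1 c3@1 c4@1 c2@3, authorship .1.2.......
After op 7 (insert('m')): buffer="jmmmtgmteidtlrh" (len 15), cursors c1@4 c3@4 c4@4 c2@7, authorship .1341.22.......
After op 8 (delete): buffer="jtgteidtlrh" (len 11), cursors c1@1 c3@1 c4@1 c2@3, authorship .1.2.......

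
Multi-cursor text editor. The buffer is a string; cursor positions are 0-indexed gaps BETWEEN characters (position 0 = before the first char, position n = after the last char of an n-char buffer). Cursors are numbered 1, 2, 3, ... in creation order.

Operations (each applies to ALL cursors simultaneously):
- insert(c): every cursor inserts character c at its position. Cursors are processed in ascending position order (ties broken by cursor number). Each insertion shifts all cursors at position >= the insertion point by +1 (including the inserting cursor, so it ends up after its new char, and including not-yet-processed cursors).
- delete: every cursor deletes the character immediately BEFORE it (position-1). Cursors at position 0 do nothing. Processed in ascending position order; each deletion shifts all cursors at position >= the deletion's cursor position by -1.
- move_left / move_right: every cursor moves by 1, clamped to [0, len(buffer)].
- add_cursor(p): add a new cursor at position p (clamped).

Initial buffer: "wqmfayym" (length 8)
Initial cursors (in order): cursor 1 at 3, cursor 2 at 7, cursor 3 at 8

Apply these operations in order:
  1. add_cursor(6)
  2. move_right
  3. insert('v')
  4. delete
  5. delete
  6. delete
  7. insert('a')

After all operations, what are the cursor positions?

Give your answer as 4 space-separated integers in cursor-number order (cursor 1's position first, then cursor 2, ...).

Answer: 4 4 4 4

Derivation:
After op 1 (add_cursor(6)): buffer="wqmfayym" (len 8), cursors c1@3 c4@6 c2@7 c3@8, authorship ........
After op 2 (move_right): buffer="wqmfayym" (len 8), cursors c1@4 c4@7 c2@8 c3@8, authorship ........
After op 3 (insert('v')): buffer="wqmfvayyvmvv" (len 12), cursors c1@5 c4@9 c2@12 c3@12, authorship ....1...4.23
After op 4 (delete): buffer="wqmfayym" (len 8), cursors c1@4 c4@7 c2@8 c3@8, authorship ........
After op 5 (delete): buffer="wqma" (len 4), cursors c1@3 c2@4 c3@4 c4@4, authorship ....
After op 6 (delete): buffer="" (len 0), cursors c1@0 c2@0 c3@0 c4@0, authorship 
After op 7 (insert('a')): buffer="aaaa" (len 4), cursors c1@4 c2@4 c3@4 c4@4, authorship 1234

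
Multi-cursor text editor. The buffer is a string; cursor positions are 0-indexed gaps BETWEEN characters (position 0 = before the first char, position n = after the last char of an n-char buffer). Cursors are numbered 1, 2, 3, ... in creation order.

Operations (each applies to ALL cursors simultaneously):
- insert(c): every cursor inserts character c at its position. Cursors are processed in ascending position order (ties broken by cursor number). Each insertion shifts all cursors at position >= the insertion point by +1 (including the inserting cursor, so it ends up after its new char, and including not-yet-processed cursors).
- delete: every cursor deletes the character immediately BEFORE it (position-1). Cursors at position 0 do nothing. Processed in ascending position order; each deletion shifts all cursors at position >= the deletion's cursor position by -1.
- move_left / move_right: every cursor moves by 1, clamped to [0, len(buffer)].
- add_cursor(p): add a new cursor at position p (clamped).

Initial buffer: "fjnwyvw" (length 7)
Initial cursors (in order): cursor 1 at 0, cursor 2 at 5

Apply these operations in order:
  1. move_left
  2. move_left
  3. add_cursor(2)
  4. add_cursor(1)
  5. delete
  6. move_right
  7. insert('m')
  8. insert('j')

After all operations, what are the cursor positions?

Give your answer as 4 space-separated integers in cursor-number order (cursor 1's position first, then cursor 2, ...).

Answer: 9 9 9 9

Derivation:
After op 1 (move_left): buffer="fjnwyvw" (len 7), cursors c1@0 c2@4, authorship .......
After op 2 (move_left): buffer="fjnwyvw" (len 7), cursors c1@0 c2@3, authorship .......
After op 3 (add_cursor(2)): buffer="fjnwyvw" (len 7), cursors c1@0 c3@2 c2@3, authorship .......
After op 4 (add_cursor(1)): buffer="fjnwyvw" (len 7), cursors c1@0 c4@1 c3@2 c2@3, authorship .......
After op 5 (delete): buffer="wyvw" (len 4), cursors c1@0 c2@0 c3@0 c4@0, authorship ....
After op 6 (move_right): buffer="wyvw" (len 4), cursors c1@1 c2@1 c3@1 c4@1, authorship ....
After op 7 (insert('m')): buffer="wmmmmyvw" (len 8), cursors c1@5 c2@5 c3@5 c4@5, authorship .1234...
After op 8 (insert('j')): buffer="wmmmmjjjjyvw" (len 12), cursors c1@9 c2@9 c3@9 c4@9, authorship .12341234...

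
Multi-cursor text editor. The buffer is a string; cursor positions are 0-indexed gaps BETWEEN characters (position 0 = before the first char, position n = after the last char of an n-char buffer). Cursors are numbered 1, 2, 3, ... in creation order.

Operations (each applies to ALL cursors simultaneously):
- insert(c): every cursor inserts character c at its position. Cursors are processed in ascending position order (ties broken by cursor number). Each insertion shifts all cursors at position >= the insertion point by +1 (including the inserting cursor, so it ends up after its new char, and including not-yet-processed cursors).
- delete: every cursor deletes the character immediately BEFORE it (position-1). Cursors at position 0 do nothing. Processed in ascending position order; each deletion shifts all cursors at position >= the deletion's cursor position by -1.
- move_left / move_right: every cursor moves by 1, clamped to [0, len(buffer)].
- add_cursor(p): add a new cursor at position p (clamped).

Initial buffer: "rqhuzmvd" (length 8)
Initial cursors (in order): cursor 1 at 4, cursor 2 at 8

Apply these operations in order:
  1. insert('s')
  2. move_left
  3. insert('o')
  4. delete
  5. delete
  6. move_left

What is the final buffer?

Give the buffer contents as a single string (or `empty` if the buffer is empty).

Answer: rqhszmvs

Derivation:
After op 1 (insert('s')): buffer="rqhuszmvds" (len 10), cursors c1@5 c2@10, authorship ....1....2
After op 2 (move_left): buffer="rqhuszmvds" (len 10), cursors c1@4 c2@9, authorship ....1....2
After op 3 (insert('o')): buffer="rqhuoszmvdos" (len 12), cursors c1@5 c2@11, authorship ....11....22
After op 4 (delete): buffer="rqhuszmvds" (len 10), cursors c1@4 c2@9, authorship ....1....2
After op 5 (delete): buffer="rqhszmvs" (len 8), cursors c1@3 c2@7, authorship ...1...2
After op 6 (move_left): buffer="rqhszmvs" (len 8), cursors c1@2 c2@6, authorship ...1...2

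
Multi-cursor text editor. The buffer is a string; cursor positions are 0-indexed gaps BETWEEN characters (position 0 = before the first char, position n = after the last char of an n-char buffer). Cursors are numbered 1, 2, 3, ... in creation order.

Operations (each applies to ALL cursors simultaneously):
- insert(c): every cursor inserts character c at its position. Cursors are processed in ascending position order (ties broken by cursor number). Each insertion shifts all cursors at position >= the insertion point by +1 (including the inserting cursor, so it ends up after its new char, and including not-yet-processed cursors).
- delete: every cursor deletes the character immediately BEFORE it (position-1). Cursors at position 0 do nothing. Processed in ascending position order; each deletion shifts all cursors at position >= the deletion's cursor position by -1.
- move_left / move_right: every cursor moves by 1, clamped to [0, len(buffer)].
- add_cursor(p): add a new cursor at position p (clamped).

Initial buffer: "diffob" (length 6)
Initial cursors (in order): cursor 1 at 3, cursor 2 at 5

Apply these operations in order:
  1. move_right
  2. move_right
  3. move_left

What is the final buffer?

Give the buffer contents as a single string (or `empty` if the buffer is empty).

Answer: diffob

Derivation:
After op 1 (move_right): buffer="diffob" (len 6), cursors c1@4 c2@6, authorship ......
After op 2 (move_right): buffer="diffob" (len 6), cursors c1@5 c2@6, authorship ......
After op 3 (move_left): buffer="diffob" (len 6), cursors c1@4 c2@5, authorship ......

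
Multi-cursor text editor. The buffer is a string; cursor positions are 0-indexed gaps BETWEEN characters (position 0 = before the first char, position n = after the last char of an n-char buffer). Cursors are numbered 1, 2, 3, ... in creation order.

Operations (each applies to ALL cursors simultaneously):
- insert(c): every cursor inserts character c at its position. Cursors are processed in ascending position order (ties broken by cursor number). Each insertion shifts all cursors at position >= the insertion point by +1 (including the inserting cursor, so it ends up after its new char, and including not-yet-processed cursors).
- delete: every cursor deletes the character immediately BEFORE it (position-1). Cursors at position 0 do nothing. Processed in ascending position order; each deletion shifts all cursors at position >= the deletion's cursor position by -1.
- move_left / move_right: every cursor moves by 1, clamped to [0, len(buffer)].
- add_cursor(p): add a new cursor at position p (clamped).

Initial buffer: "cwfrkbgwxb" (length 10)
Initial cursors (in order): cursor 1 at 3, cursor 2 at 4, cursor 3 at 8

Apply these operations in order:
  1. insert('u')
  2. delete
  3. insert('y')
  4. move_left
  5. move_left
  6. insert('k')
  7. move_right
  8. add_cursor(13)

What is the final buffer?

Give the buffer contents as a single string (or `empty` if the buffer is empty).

Answer: cwkfykrykbgkwyxb

Derivation:
After op 1 (insert('u')): buffer="cwfurukbgwuxb" (len 13), cursors c1@4 c2@6 c3@11, authorship ...1.2....3..
After op 2 (delete): buffer="cwfrkbgwxb" (len 10), cursors c1@3 c2@4 c3@8, authorship ..........
After op 3 (insert('y')): buffer="cwfyrykbgwyxb" (len 13), cursors c1@4 c2@6 c3@11, authorship ...1.2....3..
After op 4 (move_left): buffer="cwfyrykbgwyxb" (len 13), cursors c1@3 c2@5 c3@10, authorship ...1.2....3..
After op 5 (move_left): buffer="cwfyrykbgwyxb" (len 13), cursors c1@2 c2@4 c3@9, authorship ...1.2....3..
After op 6 (insert('k')): buffer="cwkfykrykbgkwyxb" (len 16), cursors c1@3 c2@6 c3@12, authorship ..1.12.2...3.3..
After op 7 (move_right): buffer="cwkfykrykbgkwyxb" (len 16), cursors c1@4 c2@7 c3@13, authorship ..1.12.2...3.3..
After op 8 (add_cursor(13)): buffer="cwkfykrykbgkwyxb" (len 16), cursors c1@4 c2@7 c3@13 c4@13, authorship ..1.12.2...3.3..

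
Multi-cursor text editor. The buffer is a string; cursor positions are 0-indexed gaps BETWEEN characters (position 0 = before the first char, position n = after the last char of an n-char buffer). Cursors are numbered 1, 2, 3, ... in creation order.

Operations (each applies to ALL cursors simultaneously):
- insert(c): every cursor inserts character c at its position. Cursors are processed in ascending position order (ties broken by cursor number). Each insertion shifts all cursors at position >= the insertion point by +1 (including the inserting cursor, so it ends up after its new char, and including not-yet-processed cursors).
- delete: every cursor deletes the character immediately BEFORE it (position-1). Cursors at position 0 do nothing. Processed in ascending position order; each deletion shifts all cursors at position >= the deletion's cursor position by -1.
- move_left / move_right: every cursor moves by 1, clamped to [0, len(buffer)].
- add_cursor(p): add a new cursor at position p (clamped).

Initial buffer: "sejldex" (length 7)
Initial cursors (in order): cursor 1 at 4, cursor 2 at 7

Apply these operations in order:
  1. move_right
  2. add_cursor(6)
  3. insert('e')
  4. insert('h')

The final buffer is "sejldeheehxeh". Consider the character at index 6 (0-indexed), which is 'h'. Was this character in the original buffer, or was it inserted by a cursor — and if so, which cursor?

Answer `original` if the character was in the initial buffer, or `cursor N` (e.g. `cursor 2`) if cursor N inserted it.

Answer: cursor 1

Derivation:
After op 1 (move_right): buffer="sejldex" (len 7), cursors c1@5 c2@7, authorship .......
After op 2 (add_cursor(6)): buffer="sejldex" (len 7), cursors c1@5 c3@6 c2@7, authorship .......
After op 3 (insert('e')): buffer="sejldeeexe" (len 10), cursors c1@6 c3@8 c2@10, authorship .....1.3.2
After op 4 (insert('h')): buffer="sejldeheehxeh" (len 13), cursors c1@7 c3@10 c2@13, authorship .....11.33.22
Authorship (.=original, N=cursor N): . . . . . 1 1 . 3 3 . 2 2
Index 6: author = 1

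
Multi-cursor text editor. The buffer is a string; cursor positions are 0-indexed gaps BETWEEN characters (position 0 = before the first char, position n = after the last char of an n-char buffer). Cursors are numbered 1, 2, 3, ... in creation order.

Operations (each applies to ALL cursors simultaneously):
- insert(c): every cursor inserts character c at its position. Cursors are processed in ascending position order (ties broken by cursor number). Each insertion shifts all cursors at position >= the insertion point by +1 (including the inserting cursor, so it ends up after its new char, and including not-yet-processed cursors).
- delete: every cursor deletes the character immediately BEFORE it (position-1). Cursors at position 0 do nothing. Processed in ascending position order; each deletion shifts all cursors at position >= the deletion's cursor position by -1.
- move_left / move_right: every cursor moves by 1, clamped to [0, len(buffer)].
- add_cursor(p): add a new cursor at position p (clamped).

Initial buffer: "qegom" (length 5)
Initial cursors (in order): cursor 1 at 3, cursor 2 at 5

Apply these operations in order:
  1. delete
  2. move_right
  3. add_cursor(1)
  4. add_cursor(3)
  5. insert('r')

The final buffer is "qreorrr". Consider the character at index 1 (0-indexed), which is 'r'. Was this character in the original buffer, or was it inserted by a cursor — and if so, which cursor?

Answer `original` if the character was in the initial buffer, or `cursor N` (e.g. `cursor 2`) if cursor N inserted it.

Answer: cursor 3

Derivation:
After op 1 (delete): buffer="qeo" (len 3), cursors c1@2 c2@3, authorship ...
After op 2 (move_right): buffer="qeo" (len 3), cursors c1@3 c2@3, authorship ...
After op 3 (add_cursor(1)): buffer="qeo" (len 3), cursors c3@1 c1@3 c2@3, authorship ...
After op 4 (add_cursor(3)): buffer="qeo" (len 3), cursors c3@1 c1@3 c2@3 c4@3, authorship ...
After op 5 (insert('r')): buffer="qreorrr" (len 7), cursors c3@2 c1@7 c2@7 c4@7, authorship .3..124
Authorship (.=original, N=cursor N): . 3 . . 1 2 4
Index 1: author = 3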